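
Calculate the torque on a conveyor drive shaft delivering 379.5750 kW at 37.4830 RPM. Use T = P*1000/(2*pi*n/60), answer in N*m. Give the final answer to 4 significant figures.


omega = 2*pi*37.4830/60 = 3.92521 rad/s
T = 379.5750*1000 / 3.92521
T = 96700 N*m


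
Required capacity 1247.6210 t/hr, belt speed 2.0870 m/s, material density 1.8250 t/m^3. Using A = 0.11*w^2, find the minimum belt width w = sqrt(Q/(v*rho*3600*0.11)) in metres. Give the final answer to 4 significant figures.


A_req = 1247.6210 / (2.0870 * 1.8250 * 3600) = 0.0909902 m^2
w = sqrt(0.0909902 / 0.11)
w = 0.9095 m


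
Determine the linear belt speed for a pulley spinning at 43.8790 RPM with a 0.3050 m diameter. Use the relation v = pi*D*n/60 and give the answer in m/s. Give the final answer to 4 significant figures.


v = pi * 0.3050 * 43.8790 / 60
v = 0.7007 m/s


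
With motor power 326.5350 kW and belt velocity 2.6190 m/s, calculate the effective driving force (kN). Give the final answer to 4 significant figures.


Te = P / v = 326.5350 / 2.6190
Te = 124.7 kN


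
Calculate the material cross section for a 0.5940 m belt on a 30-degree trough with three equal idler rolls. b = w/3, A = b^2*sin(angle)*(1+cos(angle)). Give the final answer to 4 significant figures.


b = 0.5940/3 = 0.198 m
A = 0.198^2 * sin(30 deg) * (1 + cos(30 deg))
A = 0.03658 m^2


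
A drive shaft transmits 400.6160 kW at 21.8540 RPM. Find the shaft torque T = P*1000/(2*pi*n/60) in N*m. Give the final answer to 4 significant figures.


omega = 2*pi*21.8540/60 = 2.28855 rad/s
T = 400.6160*1000 / 2.28855
T = 175100 N*m


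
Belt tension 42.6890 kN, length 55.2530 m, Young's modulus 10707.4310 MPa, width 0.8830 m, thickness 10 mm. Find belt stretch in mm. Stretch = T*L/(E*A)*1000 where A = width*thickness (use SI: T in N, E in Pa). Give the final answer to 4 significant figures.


A = 0.8830 * 0.01 = 0.00883 m^2
Stretch = 42.6890*1000 * 55.2530 / (10707.4310e6 * 0.00883) * 1000
Stretch = 24.95 mm


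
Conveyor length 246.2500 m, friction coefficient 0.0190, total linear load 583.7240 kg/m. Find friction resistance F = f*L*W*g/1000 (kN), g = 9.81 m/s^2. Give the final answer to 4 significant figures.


F = 0.0190 * 246.2500 * 583.7240 * 9.81 / 1000
F = 26.79 kN


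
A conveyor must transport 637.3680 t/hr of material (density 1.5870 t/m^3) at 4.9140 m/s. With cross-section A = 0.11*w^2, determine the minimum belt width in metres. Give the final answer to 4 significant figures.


A_req = 637.3680 / (4.9140 * 1.5870 * 3600) = 0.0227026 m^2
w = sqrt(0.0227026 / 0.11)
w = 0.4543 m


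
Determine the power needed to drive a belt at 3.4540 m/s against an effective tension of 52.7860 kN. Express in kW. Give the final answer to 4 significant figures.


P = Te * v = 52.7860 * 3.4540
P = 182.3 kW


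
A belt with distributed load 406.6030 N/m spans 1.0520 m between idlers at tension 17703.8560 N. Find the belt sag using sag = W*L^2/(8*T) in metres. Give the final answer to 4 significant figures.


sag = 406.6030 * 1.0520^2 / (8 * 17703.8560)
sag = 0.003177 m


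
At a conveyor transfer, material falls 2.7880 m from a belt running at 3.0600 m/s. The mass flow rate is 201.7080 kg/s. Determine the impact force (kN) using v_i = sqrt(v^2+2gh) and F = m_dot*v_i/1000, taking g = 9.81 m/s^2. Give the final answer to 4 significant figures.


v_i = sqrt(3.0600^2 + 2*9.81*2.7880) = 8.00401 m/s
F = 201.7080 * 8.00401 / 1000
F = 1.614 kN


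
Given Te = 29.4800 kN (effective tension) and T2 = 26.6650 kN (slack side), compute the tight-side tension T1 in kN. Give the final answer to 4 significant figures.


T1 = Te + T2 = 29.4800 + 26.6650
T1 = 56.14 kN


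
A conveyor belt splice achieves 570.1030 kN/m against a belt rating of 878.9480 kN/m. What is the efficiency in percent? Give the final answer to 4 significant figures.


Eff = 570.1030 / 878.9480 * 100
Eff = 64.86 %


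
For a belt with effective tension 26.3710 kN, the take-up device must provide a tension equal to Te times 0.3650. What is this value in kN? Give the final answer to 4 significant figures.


T_tu = 26.3710 * 0.3650
T_tu = 9.625 kN


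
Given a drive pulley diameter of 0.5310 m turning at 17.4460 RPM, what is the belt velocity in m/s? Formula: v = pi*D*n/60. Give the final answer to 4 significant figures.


v = pi * 0.5310 * 17.4460 / 60
v = 0.4851 m/s


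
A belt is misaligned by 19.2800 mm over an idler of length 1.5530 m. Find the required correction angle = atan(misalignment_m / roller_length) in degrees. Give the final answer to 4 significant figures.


misalign_m = 19.2800 / 1000 = 0.019280 m
angle = atan(0.019280 / 1.5530)
angle = 0.7113 deg


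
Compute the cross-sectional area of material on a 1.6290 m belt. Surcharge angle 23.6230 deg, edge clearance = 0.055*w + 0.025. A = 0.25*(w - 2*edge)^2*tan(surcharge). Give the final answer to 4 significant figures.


edge = 0.055*1.6290 + 0.025 = 0.114595 m
ew = 1.6290 - 2*0.114595 = 1.39981 m
A = 0.25 * 1.39981^2 * tan(23.6230 deg)
A = 0.2143 m^2


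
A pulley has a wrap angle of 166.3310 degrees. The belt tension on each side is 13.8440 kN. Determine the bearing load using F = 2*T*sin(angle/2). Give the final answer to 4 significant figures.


F = 2 * 13.8440 * sin(166.3310/2 deg)
F = 27.49 kN


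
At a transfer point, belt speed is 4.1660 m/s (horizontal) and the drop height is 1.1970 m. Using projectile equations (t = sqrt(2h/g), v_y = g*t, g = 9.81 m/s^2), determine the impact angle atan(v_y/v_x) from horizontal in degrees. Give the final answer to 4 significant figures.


t = sqrt(2*1.1970/9.81) = 0.494001 s
v_y = 9.81 * 0.494001 = 4.84615 m/s
angle = atan(4.84615 / 4.1660) = 49.32 deg


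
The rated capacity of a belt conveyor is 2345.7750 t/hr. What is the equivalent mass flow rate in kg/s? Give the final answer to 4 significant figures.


m_dot = 2345.7750 * 1000 / 3600
m_dot = 651.6 kg/s


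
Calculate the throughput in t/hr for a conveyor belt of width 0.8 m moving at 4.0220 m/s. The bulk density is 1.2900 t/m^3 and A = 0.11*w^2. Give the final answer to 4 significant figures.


A = 0.11 * 0.8^2 = 0.0704 m^2
C = 0.0704 * 4.0220 * 1.2900 * 3600
C = 1315 t/hr


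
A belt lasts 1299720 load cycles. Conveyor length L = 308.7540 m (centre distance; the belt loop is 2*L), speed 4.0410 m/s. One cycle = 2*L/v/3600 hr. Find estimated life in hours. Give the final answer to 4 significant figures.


cycle_time = 2 * 308.7540 / 4.0410 / 3600 = 0.0424474 hr
life = 1299720 * 0.0424474 = 55170 hours


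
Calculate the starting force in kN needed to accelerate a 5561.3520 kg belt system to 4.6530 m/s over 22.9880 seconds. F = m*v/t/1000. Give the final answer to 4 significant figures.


F = 5561.3520 * 4.6530 / 22.9880 / 1000
F = 1.126 kN


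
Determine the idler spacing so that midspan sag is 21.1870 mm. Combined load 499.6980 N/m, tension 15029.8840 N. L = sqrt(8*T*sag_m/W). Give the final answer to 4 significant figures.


sag = 21.1870/1000 = 0.021187 m
L = sqrt(8 * 15029.8840 * 0.021187 / 499.6980)
L = 2.258 m


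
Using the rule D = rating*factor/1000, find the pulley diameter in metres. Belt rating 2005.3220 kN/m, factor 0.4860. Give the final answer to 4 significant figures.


D = 2005.3220 * 0.4860 / 1000
D = 0.9746 m


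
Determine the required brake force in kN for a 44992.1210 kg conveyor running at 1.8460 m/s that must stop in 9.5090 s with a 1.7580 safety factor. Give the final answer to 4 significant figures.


F = 44992.1210 * 1.8460 / 9.5090 * 1.7580 / 1000
F = 15.36 kN


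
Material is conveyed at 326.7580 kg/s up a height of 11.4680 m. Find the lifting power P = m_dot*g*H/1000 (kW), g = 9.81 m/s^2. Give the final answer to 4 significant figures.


P = 326.7580 * 9.81 * 11.4680 / 1000
P = 36.76 kW


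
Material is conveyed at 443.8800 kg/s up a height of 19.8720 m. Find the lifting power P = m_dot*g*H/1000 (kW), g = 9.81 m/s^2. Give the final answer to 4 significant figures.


P = 443.8800 * 9.81 * 19.8720 / 1000
P = 86.53 kW


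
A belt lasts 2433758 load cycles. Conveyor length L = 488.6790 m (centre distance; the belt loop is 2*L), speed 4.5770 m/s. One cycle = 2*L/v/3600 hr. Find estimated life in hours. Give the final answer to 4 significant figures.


cycle_time = 2 * 488.6790 / 4.5770 / 3600 = 0.0593158 hr
life = 2433758 * 0.0593158 = 144400 hours


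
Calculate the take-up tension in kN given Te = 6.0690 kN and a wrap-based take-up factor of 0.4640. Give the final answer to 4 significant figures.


T_tu = 6.0690 * 0.4640
T_tu = 2.816 kN


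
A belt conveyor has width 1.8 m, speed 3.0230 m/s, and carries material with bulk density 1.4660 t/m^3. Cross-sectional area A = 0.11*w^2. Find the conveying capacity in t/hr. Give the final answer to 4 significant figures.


A = 0.11 * 1.8^2 = 0.3564 m^2
C = 0.3564 * 3.0230 * 1.4660 * 3600
C = 5686 t/hr


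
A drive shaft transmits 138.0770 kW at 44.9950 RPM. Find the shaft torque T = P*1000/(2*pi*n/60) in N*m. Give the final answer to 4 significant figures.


omega = 2*pi*44.9950/60 = 4.71187 rad/s
T = 138.0770*1000 / 4.71187
T = 29300 N*m


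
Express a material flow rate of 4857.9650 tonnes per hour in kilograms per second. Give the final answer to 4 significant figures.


m_dot = 4857.9650 * 1000 / 3600
m_dot = 1349 kg/s


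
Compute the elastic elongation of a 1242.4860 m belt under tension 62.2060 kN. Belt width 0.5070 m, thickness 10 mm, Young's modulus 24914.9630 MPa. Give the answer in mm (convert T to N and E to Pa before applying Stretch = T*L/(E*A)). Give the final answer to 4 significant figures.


A = 0.5070 * 0.01 = 0.00507 m^2
Stretch = 62.2060*1000 * 1242.4860 / (24914.9630e6 * 0.00507) * 1000
Stretch = 611.9 mm


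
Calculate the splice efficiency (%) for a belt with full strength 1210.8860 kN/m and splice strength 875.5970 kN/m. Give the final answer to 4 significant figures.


Eff = 875.5970 / 1210.8860 * 100
Eff = 72.31 %


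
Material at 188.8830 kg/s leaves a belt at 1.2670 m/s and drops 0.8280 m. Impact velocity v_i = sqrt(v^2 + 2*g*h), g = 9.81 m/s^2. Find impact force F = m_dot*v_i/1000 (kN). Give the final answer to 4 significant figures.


v_i = sqrt(1.2670^2 + 2*9.81*0.8280) = 4.225 m/s
F = 188.8830 * 4.225 / 1000
F = 0.7980 kN


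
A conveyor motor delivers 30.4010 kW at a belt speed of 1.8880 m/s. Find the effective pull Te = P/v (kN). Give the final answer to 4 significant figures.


Te = P / v = 30.4010 / 1.8880
Te = 16.10 kN


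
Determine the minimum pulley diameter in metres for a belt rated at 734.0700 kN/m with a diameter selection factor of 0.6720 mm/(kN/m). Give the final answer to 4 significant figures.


D = 734.0700 * 0.6720 / 1000
D = 0.4933 m


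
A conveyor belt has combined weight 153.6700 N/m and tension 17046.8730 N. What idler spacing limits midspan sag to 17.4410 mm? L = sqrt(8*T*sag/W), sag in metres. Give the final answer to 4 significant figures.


sag = 17.4410/1000 = 0.017441 m
L = sqrt(8 * 17046.8730 * 0.017441 / 153.6700)
L = 3.934 m


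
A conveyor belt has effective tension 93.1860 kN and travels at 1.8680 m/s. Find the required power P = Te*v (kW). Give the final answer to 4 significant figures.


P = Te * v = 93.1860 * 1.8680
P = 174.1 kW


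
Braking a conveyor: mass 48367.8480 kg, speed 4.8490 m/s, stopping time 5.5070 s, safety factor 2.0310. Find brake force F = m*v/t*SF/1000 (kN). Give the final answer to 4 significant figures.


F = 48367.8480 * 4.8490 / 5.5070 * 2.0310 / 1000
F = 86.50 kN


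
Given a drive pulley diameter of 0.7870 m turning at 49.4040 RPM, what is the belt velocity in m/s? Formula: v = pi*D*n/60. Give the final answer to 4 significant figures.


v = pi * 0.7870 * 49.4040 / 60
v = 2.036 m/s


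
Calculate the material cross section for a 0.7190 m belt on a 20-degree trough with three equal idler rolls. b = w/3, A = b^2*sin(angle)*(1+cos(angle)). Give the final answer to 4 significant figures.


b = 0.7190/3 = 0.239667 m
A = 0.239667^2 * sin(20 deg) * (1 + cos(20 deg))
A = 0.03811 m^2


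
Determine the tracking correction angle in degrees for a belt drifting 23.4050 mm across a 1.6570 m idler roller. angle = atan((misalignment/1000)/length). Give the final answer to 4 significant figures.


misalign_m = 23.4050 / 1000 = 0.023405 m
angle = atan(0.023405 / 1.6570)
angle = 0.8092 deg


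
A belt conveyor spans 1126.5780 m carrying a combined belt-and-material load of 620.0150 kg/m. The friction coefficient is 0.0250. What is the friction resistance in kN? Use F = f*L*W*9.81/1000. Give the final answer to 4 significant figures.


F = 0.0250 * 1126.5780 * 620.0150 * 9.81 / 1000
F = 171.3 kN


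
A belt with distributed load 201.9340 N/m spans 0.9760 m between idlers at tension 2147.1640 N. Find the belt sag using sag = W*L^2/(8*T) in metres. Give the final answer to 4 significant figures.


sag = 201.9340 * 0.9760^2 / (8 * 2147.1640)
sag = 0.01120 m


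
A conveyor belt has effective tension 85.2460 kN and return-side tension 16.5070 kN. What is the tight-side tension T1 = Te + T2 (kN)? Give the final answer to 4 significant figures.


T1 = Te + T2 = 85.2460 + 16.5070
T1 = 101.8 kN


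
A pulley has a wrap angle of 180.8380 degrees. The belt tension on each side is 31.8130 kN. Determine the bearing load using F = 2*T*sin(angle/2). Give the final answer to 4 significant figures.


F = 2 * 31.8130 * sin(180.8380/2 deg)
F = 63.62 kN


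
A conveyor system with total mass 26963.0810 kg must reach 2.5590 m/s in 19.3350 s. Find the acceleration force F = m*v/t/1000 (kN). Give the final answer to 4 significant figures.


F = 26963.0810 * 2.5590 / 19.3350 / 1000
F = 3.569 kN


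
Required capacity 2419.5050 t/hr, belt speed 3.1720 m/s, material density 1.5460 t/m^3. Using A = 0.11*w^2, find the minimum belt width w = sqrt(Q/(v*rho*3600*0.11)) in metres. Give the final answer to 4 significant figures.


A_req = 2419.5050 / (3.1720 * 1.5460 * 3600) = 0.137051 m^2
w = sqrt(0.137051 / 0.11)
w = 1.116 m


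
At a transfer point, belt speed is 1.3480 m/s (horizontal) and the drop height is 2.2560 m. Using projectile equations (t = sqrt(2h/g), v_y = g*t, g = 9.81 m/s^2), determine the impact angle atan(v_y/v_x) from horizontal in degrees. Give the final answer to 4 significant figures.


t = sqrt(2*2.2560/9.81) = 0.678188 s
v_y = 9.81 * 0.678188 = 6.65302 m/s
angle = atan(6.65302 / 1.3480) = 78.55 deg


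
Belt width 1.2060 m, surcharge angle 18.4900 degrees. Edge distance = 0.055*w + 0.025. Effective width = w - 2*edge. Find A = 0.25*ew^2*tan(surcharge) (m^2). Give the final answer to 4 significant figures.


edge = 0.055*1.2060 + 0.025 = 0.09133 m
ew = 1.2060 - 2*0.09133 = 1.02334 m
A = 0.25 * 1.02334^2 * tan(18.4900 deg)
A = 0.08755 m^2


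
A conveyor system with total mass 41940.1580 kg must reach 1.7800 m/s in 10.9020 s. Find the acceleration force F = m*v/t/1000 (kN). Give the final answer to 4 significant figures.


F = 41940.1580 * 1.7800 / 10.9020 / 1000
F = 6.848 kN


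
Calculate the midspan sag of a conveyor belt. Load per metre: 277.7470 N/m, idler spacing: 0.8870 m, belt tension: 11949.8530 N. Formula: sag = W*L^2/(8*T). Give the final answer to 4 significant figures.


sag = 277.7470 * 0.8870^2 / (8 * 11949.8530)
sag = 0.002286 m


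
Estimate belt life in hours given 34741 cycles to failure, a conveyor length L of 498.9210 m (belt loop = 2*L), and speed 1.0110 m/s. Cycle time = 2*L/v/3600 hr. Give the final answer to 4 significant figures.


cycle_time = 2 * 498.9210 / 1.0110 / 3600 = 0.274163 hr
life = 34741 * 0.274163 = 9525 hours


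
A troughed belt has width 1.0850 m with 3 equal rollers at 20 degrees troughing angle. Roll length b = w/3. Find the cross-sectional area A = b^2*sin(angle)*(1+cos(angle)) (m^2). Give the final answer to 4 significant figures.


b = 1.0850/3 = 0.361667 m
A = 0.361667^2 * sin(20 deg) * (1 + cos(20 deg))
A = 0.08678 m^2


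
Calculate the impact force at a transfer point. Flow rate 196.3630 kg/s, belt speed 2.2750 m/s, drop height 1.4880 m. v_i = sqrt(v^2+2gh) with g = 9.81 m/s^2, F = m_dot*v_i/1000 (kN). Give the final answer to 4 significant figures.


v_i = sqrt(2.2750^2 + 2*9.81*1.4880) = 5.86261 m/s
F = 196.3630 * 5.86261 / 1000
F = 1.151 kN


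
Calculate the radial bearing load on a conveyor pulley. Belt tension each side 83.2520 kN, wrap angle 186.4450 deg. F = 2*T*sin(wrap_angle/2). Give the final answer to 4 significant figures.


F = 2 * 83.2520 * sin(186.4450/2 deg)
F = 166.2 kN


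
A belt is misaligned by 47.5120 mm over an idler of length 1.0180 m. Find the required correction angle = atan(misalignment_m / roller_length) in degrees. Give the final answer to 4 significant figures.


misalign_m = 47.5120 / 1000 = 0.047512 m
angle = atan(0.047512 / 1.0180)
angle = 2.672 deg


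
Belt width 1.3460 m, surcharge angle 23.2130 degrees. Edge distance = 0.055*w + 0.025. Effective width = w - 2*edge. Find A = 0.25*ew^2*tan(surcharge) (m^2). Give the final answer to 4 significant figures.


edge = 0.055*1.3460 + 0.025 = 0.09903 m
ew = 1.3460 - 2*0.09903 = 1.14794 m
A = 0.25 * 1.14794^2 * tan(23.2130 deg)
A = 0.1413 m^2


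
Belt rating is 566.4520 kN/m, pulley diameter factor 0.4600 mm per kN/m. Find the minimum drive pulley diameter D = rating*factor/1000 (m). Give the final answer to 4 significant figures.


D = 566.4520 * 0.4600 / 1000
D = 0.2606 m


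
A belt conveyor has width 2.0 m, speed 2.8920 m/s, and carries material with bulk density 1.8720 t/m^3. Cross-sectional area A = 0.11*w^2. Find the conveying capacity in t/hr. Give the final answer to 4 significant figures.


A = 0.11 * 2.0^2 = 0.44 m^2
C = 0.44 * 2.8920 * 1.8720 * 3600
C = 8575 t/hr


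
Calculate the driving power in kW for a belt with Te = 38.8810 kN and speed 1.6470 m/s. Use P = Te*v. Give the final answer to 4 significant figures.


P = Te * v = 38.8810 * 1.6470
P = 64.04 kW


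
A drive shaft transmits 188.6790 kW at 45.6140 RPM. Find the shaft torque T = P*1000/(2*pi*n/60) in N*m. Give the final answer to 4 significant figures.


omega = 2*pi*45.6140/60 = 4.77669 rad/s
T = 188.6790*1000 / 4.77669
T = 39500 N*m


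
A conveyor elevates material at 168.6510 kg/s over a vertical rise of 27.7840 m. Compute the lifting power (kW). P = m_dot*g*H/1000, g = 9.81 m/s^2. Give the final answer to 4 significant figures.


P = 168.6510 * 9.81 * 27.7840 / 1000
P = 45.97 kW


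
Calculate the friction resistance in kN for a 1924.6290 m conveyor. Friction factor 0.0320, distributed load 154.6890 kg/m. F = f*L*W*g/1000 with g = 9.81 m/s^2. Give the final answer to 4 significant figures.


F = 0.0320 * 1924.6290 * 154.6890 * 9.81 / 1000
F = 93.46 kN


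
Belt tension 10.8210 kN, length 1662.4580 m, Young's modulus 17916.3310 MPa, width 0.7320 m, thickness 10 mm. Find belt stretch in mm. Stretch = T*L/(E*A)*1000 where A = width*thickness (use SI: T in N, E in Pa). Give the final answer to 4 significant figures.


A = 0.7320 * 0.01 = 0.00732 m^2
Stretch = 10.8210*1000 * 1662.4580 / (17916.3310e6 * 0.00732) * 1000
Stretch = 137.2 mm


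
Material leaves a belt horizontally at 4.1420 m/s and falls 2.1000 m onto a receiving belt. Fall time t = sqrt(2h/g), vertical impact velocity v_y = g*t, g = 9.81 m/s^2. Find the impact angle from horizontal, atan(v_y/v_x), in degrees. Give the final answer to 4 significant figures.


t = sqrt(2*2.1000/9.81) = 0.65432 s
v_y = 9.81 * 0.65432 = 6.41888 m/s
angle = atan(6.41888 / 4.1420) = 57.17 deg


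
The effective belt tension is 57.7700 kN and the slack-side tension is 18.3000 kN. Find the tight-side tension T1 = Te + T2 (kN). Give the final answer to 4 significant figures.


T1 = Te + T2 = 57.7700 + 18.3000
T1 = 76.07 kN


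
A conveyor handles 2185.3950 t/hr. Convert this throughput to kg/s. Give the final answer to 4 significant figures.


m_dot = 2185.3950 * 1000 / 3600
m_dot = 607.1 kg/s


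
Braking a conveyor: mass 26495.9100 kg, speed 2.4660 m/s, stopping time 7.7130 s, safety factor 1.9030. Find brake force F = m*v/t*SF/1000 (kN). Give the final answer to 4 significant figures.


F = 26495.9100 * 2.4660 / 7.7130 * 1.9030 / 1000
F = 16.12 kN


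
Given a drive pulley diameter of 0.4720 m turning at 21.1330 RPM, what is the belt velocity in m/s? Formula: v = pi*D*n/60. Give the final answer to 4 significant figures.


v = pi * 0.4720 * 21.1330 / 60
v = 0.5223 m/s


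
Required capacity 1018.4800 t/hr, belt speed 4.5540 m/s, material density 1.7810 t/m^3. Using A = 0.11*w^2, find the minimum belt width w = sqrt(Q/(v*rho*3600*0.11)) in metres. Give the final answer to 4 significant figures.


A_req = 1018.4800 / (4.5540 * 1.7810 * 3600) = 0.0348813 m^2
w = sqrt(0.0348813 / 0.11)
w = 0.5631 m


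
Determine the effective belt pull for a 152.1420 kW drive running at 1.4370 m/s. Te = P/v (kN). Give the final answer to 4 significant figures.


Te = P / v = 152.1420 / 1.4370
Te = 105.9 kN


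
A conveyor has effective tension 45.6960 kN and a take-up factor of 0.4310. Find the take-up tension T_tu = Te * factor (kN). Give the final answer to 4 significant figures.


T_tu = 45.6960 * 0.4310
T_tu = 19.69 kN


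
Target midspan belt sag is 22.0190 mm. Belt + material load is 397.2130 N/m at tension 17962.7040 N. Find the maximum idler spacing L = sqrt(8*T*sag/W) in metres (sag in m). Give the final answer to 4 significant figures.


sag = 22.0190/1000 = 0.022019 m
L = sqrt(8 * 17962.7040 * 0.022019 / 397.2130)
L = 2.822 m


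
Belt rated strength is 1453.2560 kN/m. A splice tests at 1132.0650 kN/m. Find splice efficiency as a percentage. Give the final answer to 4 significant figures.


Eff = 1132.0650 / 1453.2560 * 100
Eff = 77.90 %


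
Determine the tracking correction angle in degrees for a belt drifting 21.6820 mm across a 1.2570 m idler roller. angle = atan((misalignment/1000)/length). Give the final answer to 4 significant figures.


misalign_m = 21.6820 / 1000 = 0.021682 m
angle = atan(0.021682 / 1.2570)
angle = 0.9882 deg


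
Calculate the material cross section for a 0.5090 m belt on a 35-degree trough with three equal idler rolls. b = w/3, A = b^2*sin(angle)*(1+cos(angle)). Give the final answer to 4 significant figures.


b = 0.5090/3 = 0.169667 m
A = 0.169667^2 * sin(35 deg) * (1 + cos(35 deg))
A = 0.03004 m^2


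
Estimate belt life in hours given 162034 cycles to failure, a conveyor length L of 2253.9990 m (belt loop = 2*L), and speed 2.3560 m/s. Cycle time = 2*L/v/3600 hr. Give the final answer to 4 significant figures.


cycle_time = 2 * 2253.9990 / 2.3560 / 3600 = 0.531503 hr
life = 162034 * 0.531503 = 86120 hours


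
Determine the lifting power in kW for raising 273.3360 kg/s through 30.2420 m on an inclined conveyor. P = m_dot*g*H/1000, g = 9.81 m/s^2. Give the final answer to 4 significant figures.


P = 273.3360 * 9.81 * 30.2420 / 1000
P = 81.09 kW


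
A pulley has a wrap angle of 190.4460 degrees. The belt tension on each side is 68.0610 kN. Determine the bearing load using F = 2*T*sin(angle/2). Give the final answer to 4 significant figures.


F = 2 * 68.0610 * sin(190.4460/2 deg)
F = 135.6 kN


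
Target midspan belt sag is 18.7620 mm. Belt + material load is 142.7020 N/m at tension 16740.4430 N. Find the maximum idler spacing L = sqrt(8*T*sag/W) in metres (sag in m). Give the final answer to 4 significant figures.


sag = 18.7620/1000 = 0.018762 m
L = sqrt(8 * 16740.4430 * 0.018762 / 142.7020)
L = 4.196 m


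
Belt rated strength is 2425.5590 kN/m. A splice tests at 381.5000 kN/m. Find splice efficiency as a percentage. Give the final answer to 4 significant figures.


Eff = 381.5000 / 2425.5590 * 100
Eff = 15.73 %


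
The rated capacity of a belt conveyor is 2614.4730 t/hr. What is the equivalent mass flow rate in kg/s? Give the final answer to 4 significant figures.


m_dot = 2614.4730 * 1000 / 3600
m_dot = 726.2 kg/s


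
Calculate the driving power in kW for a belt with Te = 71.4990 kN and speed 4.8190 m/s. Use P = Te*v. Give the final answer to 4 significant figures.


P = Te * v = 71.4990 * 4.8190
P = 344.6 kW


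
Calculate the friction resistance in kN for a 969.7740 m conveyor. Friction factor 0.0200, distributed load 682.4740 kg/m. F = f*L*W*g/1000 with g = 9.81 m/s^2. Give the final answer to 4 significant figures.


F = 0.0200 * 969.7740 * 682.4740 * 9.81 / 1000
F = 129.9 kN


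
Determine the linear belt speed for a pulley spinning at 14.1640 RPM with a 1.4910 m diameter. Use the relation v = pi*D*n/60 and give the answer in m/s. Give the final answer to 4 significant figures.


v = pi * 1.4910 * 14.1640 / 60
v = 1.106 m/s


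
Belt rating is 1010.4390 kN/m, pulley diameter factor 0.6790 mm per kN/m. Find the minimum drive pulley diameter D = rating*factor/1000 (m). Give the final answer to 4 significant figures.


D = 1010.4390 * 0.6790 / 1000
D = 0.6861 m


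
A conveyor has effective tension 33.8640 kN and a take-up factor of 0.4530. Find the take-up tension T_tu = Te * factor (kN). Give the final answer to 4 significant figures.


T_tu = 33.8640 * 0.4530
T_tu = 15.34 kN


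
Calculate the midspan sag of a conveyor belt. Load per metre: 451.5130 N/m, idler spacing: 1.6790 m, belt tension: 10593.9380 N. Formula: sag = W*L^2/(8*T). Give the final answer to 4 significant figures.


sag = 451.5130 * 1.6790^2 / (8 * 10593.9380)
sag = 0.01502 m


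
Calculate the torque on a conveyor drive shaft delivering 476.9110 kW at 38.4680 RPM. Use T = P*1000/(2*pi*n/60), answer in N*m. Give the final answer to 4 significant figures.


omega = 2*pi*38.4680/60 = 4.02836 rad/s
T = 476.9110*1000 / 4.02836
T = 118400 N*m


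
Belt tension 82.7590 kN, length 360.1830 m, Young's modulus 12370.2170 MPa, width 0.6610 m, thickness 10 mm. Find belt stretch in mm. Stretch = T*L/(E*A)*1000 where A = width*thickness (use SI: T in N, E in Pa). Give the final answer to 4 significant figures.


A = 0.6610 * 0.01 = 0.00661 m^2
Stretch = 82.7590*1000 * 360.1830 / (12370.2170e6 * 0.00661) * 1000
Stretch = 364.6 mm


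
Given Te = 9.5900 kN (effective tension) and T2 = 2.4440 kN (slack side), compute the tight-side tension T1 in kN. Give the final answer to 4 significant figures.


T1 = Te + T2 = 9.5900 + 2.4440
T1 = 12.03 kN


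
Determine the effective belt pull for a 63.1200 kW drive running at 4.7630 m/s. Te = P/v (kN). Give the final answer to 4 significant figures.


Te = P / v = 63.1200 / 4.7630
Te = 13.25 kN


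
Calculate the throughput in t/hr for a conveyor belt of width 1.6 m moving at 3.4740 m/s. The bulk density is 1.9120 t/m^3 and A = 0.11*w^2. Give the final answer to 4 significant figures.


A = 0.11 * 1.6^2 = 0.2816 m^2
C = 0.2816 * 3.4740 * 1.9120 * 3600
C = 6734 t/hr


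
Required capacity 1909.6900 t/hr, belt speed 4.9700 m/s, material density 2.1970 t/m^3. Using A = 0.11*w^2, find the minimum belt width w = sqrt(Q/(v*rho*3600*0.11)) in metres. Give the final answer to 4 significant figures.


A_req = 1909.6900 / (4.9700 * 2.1970 * 3600) = 0.0485818 m^2
w = sqrt(0.0485818 / 0.11)
w = 0.6646 m


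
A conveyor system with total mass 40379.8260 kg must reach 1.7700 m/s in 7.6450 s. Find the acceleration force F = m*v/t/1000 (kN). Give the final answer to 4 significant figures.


F = 40379.8260 * 1.7700 / 7.6450 / 1000
F = 9.349 kN


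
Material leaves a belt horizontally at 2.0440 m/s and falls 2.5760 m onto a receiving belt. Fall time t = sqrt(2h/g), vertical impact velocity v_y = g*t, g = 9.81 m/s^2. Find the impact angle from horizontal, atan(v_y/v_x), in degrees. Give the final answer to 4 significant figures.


t = sqrt(2*2.5760/9.81) = 0.724692 s
v_y = 9.81 * 0.724692 = 7.10923 m/s
angle = atan(7.10923 / 2.0440) = 73.96 deg


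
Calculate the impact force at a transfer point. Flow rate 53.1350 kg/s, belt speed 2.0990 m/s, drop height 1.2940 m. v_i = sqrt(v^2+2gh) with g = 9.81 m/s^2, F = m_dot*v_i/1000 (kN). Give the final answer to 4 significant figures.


v_i = sqrt(2.0990^2 + 2*9.81*1.2940) = 5.4584 m/s
F = 53.1350 * 5.4584 / 1000
F = 0.2900 kN


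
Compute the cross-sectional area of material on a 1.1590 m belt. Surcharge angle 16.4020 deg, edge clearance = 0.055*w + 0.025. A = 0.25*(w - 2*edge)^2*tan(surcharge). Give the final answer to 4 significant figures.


edge = 0.055*1.1590 + 0.025 = 0.088745 m
ew = 1.1590 - 2*0.088745 = 0.98151 m
A = 0.25 * 0.98151^2 * tan(16.4020 deg)
A = 0.07089 m^2


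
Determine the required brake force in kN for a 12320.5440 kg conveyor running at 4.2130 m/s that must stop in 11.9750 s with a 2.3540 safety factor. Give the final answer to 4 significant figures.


F = 12320.5440 * 4.2130 / 11.9750 * 2.3540 / 1000
F = 10.20 kN


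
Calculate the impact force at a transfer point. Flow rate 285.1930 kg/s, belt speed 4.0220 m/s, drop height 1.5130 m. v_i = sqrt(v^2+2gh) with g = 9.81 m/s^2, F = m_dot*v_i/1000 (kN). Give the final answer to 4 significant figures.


v_i = sqrt(4.0220^2 + 2*9.81*1.5130) = 6.77212 m/s
F = 285.1930 * 6.77212 / 1000
F = 1.931 kN


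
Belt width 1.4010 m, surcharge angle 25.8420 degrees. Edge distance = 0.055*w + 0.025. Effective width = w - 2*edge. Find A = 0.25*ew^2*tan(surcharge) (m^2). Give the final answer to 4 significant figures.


edge = 0.055*1.4010 + 0.025 = 0.102055 m
ew = 1.4010 - 2*0.102055 = 1.19689 m
A = 0.25 * 1.19689^2 * tan(25.8420 deg)
A = 0.1735 m^2


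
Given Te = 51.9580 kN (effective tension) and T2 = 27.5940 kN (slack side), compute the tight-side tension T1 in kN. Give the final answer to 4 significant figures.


T1 = Te + T2 = 51.9580 + 27.5940
T1 = 79.55 kN


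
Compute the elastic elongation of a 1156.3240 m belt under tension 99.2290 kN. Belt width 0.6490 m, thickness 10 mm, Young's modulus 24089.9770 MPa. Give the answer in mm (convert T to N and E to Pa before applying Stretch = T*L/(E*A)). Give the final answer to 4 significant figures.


A = 0.6490 * 0.01 = 0.00649 m^2
Stretch = 99.2290*1000 * 1156.3240 / (24089.9770e6 * 0.00649) * 1000
Stretch = 733.9 mm


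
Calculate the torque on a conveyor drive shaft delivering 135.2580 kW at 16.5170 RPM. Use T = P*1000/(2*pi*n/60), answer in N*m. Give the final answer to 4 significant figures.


omega = 2*pi*16.5170/60 = 1.72966 rad/s
T = 135.2580*1000 / 1.72966
T = 78200 N*m


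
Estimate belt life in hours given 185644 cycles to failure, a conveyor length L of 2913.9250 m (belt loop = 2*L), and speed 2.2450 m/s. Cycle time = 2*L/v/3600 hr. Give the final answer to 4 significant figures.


cycle_time = 2 * 2913.9250 / 2.2450 / 3600 = 0.72109 hr
life = 185644 * 0.72109 = 133900 hours


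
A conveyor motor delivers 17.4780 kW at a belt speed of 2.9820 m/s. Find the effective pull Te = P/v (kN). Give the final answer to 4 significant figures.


Te = P / v = 17.4780 / 2.9820
Te = 5.861 kN


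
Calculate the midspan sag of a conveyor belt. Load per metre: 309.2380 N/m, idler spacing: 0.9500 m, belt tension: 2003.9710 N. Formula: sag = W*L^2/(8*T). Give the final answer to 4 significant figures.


sag = 309.2380 * 0.9500^2 / (8 * 2003.9710)
sag = 0.01741 m


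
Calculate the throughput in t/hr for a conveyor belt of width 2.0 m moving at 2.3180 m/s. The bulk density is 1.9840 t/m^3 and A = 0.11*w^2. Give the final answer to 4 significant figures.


A = 0.11 * 2.0^2 = 0.44 m^2
C = 0.44 * 2.3180 * 1.9840 * 3600
C = 7285 t/hr


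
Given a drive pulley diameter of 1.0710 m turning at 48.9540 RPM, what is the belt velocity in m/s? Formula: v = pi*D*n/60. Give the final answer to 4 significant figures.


v = pi * 1.0710 * 48.9540 / 60
v = 2.745 m/s


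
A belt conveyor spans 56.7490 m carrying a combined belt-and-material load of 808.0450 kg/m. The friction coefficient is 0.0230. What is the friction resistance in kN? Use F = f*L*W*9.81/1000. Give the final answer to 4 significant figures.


F = 0.0230 * 56.7490 * 808.0450 * 9.81 / 1000
F = 10.35 kN


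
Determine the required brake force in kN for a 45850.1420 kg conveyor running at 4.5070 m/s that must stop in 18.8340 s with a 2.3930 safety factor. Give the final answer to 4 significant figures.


F = 45850.1420 * 4.5070 / 18.8340 * 2.3930 / 1000
F = 26.26 kN


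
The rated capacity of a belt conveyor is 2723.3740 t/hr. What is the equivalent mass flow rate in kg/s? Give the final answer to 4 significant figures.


m_dot = 2723.3740 * 1000 / 3600
m_dot = 756.5 kg/s


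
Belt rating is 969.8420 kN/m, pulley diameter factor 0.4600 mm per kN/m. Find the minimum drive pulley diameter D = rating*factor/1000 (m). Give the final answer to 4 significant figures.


D = 969.8420 * 0.4600 / 1000
D = 0.4461 m


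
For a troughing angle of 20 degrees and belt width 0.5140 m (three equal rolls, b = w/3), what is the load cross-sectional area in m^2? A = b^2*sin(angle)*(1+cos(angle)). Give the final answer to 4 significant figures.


b = 0.5140/3 = 0.171333 m
A = 0.171333^2 * sin(20 deg) * (1 + cos(20 deg))
A = 0.01947 m^2


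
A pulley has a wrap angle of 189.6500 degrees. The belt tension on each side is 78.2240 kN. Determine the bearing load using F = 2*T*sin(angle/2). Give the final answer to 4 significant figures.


F = 2 * 78.2240 * sin(189.6500/2 deg)
F = 155.9 kN


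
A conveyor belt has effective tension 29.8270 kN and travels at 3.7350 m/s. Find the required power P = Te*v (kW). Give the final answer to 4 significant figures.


P = Te * v = 29.8270 * 3.7350
P = 111.4 kW


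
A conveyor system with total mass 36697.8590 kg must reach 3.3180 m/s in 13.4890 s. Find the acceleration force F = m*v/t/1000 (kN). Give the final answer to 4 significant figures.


F = 36697.8590 * 3.3180 / 13.4890 / 1000
F = 9.027 kN


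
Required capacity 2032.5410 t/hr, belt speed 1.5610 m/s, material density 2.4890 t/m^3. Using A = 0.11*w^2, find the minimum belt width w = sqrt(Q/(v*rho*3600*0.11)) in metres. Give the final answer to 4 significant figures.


A_req = 2032.5410 / (1.5610 * 2.4890 * 3600) = 0.145315 m^2
w = sqrt(0.145315 / 0.11)
w = 1.149 m


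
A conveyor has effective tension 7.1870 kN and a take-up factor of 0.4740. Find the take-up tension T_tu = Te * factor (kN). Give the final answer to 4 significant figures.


T_tu = 7.1870 * 0.4740
T_tu = 3.407 kN


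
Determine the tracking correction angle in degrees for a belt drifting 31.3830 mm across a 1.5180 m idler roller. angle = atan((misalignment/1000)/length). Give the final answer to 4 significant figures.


misalign_m = 31.3830 / 1000 = 0.031383 m
angle = atan(0.031383 / 1.5180)
angle = 1.184 deg


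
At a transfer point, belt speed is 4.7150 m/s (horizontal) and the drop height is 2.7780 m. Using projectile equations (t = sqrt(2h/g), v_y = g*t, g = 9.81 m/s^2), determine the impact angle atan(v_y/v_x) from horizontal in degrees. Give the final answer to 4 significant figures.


t = sqrt(2*2.7780/9.81) = 0.75257 s
v_y = 9.81 * 0.75257 = 7.38271 m/s
angle = atan(7.38271 / 4.7150) = 57.44 deg


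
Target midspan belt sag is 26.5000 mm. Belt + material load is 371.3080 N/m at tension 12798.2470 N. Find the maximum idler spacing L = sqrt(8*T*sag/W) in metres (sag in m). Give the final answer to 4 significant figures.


sag = 26.5000/1000 = 0.026500 m
L = sqrt(8 * 12798.2470 * 0.026500 / 371.3080)
L = 2.703 m


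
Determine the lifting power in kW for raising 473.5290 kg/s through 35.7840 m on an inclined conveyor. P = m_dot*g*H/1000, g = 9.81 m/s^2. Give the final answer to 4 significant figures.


P = 473.5290 * 9.81 * 35.7840 / 1000
P = 166.2 kW


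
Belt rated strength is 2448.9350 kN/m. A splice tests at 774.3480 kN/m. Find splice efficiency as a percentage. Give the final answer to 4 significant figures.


Eff = 774.3480 / 2448.9350 * 100
Eff = 31.62 %


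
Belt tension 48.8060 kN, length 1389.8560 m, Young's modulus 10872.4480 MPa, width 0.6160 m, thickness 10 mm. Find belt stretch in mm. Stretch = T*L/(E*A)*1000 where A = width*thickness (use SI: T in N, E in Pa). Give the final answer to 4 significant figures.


A = 0.6160 * 0.01 = 0.00616 m^2
Stretch = 48.8060*1000 * 1389.8560 / (10872.4480e6 * 0.00616) * 1000
Stretch = 1013 mm


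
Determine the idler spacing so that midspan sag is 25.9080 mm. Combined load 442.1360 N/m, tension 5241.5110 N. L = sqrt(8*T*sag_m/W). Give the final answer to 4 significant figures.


sag = 25.9080/1000 = 0.025908 m
L = sqrt(8 * 5241.5110 * 0.025908 / 442.1360)
L = 1.568 m


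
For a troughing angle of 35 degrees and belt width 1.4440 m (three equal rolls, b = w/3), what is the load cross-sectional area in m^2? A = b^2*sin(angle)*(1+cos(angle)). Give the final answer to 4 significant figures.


b = 1.4440/3 = 0.481333 m
A = 0.481333^2 * sin(35 deg) * (1 + cos(35 deg))
A = 0.2417 m^2


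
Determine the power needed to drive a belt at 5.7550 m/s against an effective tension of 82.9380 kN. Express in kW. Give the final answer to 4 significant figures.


P = Te * v = 82.9380 * 5.7550
P = 477.3 kW


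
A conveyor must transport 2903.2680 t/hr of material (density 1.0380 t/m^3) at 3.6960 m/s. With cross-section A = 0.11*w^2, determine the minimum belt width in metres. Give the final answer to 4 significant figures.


A_req = 2903.2680 / (3.6960 * 1.0380 * 3600) = 0.210211 m^2
w = sqrt(0.210211 / 0.11)
w = 1.382 m


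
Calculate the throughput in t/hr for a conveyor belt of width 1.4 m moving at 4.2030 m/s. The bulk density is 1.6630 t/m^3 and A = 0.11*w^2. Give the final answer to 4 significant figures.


A = 0.11 * 1.4^2 = 0.2156 m^2
C = 0.2156 * 4.2030 * 1.6630 * 3600
C = 5425 t/hr


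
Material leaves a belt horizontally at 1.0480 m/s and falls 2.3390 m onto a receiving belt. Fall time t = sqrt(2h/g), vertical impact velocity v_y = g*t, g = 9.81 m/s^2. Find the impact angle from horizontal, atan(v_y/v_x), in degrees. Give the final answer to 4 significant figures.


t = sqrt(2*2.3390/9.81) = 0.690551 s
v_y = 9.81 * 0.690551 = 6.77431 m/s
angle = atan(6.77431 / 1.0480) = 81.21 deg


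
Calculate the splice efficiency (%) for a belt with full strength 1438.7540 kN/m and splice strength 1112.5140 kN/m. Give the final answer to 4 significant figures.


Eff = 1112.5140 / 1438.7540 * 100
Eff = 77.32 %


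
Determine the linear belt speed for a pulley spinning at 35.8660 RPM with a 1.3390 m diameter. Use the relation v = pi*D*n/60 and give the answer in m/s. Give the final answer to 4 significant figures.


v = pi * 1.3390 * 35.8660 / 60
v = 2.515 m/s


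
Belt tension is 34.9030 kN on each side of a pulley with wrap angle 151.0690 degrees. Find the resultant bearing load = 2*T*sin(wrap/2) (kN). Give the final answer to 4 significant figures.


F = 2 * 34.9030 * sin(151.0690/2 deg)
F = 67.59 kN


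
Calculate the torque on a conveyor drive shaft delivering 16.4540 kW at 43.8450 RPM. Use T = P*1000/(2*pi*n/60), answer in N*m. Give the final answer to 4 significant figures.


omega = 2*pi*43.8450/60 = 4.59144 rad/s
T = 16.4540*1000 / 4.59144
T = 3584 N*m


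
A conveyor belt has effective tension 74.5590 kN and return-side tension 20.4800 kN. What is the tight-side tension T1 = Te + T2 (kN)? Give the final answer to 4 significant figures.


T1 = Te + T2 = 74.5590 + 20.4800
T1 = 95.04 kN


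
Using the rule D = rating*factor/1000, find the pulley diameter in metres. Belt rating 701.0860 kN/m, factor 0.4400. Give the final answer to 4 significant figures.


D = 701.0860 * 0.4400 / 1000
D = 0.3085 m


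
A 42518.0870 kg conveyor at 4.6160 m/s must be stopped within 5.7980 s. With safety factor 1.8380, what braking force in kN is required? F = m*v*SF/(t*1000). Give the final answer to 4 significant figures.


F = 42518.0870 * 4.6160 / 5.7980 * 1.8380 / 1000
F = 62.22 kN
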